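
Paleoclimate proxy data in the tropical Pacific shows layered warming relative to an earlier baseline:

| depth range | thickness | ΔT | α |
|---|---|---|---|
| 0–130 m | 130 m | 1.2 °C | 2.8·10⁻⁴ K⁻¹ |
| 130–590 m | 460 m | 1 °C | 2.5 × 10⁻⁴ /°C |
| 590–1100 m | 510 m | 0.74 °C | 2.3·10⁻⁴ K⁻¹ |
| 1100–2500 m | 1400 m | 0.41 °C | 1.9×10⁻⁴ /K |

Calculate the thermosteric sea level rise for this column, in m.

0.35 m of thermosteric rise

Layer 1: 1.2 × 130 × 2.8×10⁻⁴ = 0.04368 m
130–590 m: 1 × 2.5×10⁻⁴ × 460 = 0.11500 m
590–1100 m: 0.74 × 510 × 2.3×10⁻⁴ = 0.086802 m
Layer 4: 1.9×10⁻⁴ × 1400 × 0.41 = 0.10906 m
Δh = 0.04368 + 0.11500 + 0.086802 + 0.10906 = 0.354542 m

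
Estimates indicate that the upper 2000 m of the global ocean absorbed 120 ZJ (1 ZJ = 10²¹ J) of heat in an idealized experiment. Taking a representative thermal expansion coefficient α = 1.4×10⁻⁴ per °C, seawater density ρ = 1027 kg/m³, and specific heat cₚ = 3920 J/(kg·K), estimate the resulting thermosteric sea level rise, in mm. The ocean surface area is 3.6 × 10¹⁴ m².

Per unit area: Q = 120×10²¹ / (3.6×10¹⁴) ≈ 3.333×10⁸ J/m²
Δh = αQ/(ρcₚ) = 1.4×10⁻⁴ × 3.333×10⁸ / (1027 × 3920) ≈ 0.011591 m

Δh = 11.6 mm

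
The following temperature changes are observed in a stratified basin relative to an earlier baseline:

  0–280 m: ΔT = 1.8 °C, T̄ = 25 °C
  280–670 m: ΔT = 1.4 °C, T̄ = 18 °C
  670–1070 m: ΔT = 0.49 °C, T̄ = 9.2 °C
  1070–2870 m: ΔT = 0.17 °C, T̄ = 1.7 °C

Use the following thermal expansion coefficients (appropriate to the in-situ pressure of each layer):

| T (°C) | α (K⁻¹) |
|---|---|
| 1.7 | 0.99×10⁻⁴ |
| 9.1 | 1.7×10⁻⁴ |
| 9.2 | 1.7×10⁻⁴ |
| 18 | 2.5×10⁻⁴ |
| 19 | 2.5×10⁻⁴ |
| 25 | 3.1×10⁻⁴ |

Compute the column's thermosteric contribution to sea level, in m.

Layer 1 at 25 °C → α = 3.1×10⁻⁴ K⁻¹
Layer 2 at 18 °C → α = 2.5×10⁻⁴ K⁻¹
Layer 3 at 9.2 °C → α = 1.7×10⁻⁴ K⁻¹
Layer 4 at 1.7 °C → α = 0.99×10⁻⁴ K⁻¹
0–280 m: 1.8 × 280 × 3.1×10⁻⁴ = 0.15624 m
280–670 m: 2.5×10⁻⁴ × 390 × 1.4 = 0.13650 m
Layer 3: 0.49 × 1.7×10⁻⁴ × 400 = 0.03332 m
1070–2870 m: 1800 × 0.99×10⁻⁴ × 0.17 = 0.030294 m
Δh = 0.15624 + 0.13650 + 0.03332 + 0.030294 = 0.356354 m

Δh ≈ 0.36 m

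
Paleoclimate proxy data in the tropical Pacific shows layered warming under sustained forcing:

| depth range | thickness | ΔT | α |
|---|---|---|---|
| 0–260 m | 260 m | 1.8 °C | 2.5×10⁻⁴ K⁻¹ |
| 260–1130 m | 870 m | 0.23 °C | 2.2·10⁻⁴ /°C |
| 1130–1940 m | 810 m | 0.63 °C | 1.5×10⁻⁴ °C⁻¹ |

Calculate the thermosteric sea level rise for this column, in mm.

Δh = 240 mm

1.8 × 260 × 2.5×10⁻⁴ = 0.11700 m
260–1130 m: 0.23 × 2.2×10⁻⁴ × 870 = 0.044022 m
1130–1940 m: 1.5×10⁻⁴ × 0.63 × 810 = 0.076545 m
Δh = 0.11700 + 0.044022 + 0.076545 = 0.237567 m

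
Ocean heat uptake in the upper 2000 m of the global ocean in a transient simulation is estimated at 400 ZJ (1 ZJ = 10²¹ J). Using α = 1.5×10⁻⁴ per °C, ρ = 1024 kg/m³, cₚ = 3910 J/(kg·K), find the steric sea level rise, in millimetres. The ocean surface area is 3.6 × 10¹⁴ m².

Δh ≈ 41.6 mm

Per unit area: Q = 400×10²¹ / (3.6×10¹⁴) ≈ 1.111×10⁹ J/m²
Δh = αQ/(ρcₚ) = 1.5×10⁻⁴ × 1.111×10⁹ / (1024 × 3910) ≈ 0.041623 m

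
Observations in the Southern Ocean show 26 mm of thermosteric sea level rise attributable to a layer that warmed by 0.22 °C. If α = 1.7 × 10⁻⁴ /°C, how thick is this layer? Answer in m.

about 695 m

H = Δh/(αΔT) = 0.026 / (1.7×10⁻⁴ × 0.22) ≈ 695.2 m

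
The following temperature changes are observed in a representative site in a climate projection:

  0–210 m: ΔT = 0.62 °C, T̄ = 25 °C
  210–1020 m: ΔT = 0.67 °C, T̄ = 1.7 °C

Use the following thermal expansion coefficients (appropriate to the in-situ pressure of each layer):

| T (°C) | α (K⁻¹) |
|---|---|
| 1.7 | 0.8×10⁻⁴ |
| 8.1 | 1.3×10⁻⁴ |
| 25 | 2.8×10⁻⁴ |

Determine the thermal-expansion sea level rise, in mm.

Δh = 79.9 mm

Layer 1 at 25 °C → α = 2.8×10⁻⁴ K⁻¹
Layer 2 at 1.7 °C → α = 0.8×10⁻⁴ K⁻¹
Layer 1: 0.62 × 2.8×10⁻⁴ × 210 = 0.036456 m
210–1020 m: 0.67 × 810 × 0.8×10⁻⁴ = 0.043416 m
Δh = 0.036456 + 0.043416 = 0.079872 m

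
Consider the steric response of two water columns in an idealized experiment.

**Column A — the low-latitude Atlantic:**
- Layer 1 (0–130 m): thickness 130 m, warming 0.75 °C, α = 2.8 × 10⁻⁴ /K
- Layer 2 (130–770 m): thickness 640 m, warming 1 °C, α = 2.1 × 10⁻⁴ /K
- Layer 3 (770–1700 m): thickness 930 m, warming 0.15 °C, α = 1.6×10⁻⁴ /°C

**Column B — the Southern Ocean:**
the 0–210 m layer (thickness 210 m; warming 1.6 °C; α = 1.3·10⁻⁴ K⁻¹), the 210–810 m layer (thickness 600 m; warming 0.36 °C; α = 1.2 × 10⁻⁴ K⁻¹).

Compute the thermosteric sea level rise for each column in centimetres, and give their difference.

A 0–130 m: 2.8×10⁻⁴ × 0.75 × 130 = 0.02730 m
A 130–770 m: 1 × 640 × 2.1×10⁻⁴ = 0.13440 m
A Layer 3: 930 × 0.15 × 1.6×10⁻⁴ = 0.02232 m
A total: 0.18402 m
B 0–210 m: 1.3×10⁻⁴ × 210 × 1.6 = 0.04368 m
B Layer 2: 600 × 1.2×10⁻⁴ × 0.36 = 0.02592 m
B total: 0.06960 m
Difference: 0.18402 − 0.06960 = 0.11442 m

Δh_A ≈ 18 cm, Δh_B ≈ 7.0 cm; difference ≈ 11 cm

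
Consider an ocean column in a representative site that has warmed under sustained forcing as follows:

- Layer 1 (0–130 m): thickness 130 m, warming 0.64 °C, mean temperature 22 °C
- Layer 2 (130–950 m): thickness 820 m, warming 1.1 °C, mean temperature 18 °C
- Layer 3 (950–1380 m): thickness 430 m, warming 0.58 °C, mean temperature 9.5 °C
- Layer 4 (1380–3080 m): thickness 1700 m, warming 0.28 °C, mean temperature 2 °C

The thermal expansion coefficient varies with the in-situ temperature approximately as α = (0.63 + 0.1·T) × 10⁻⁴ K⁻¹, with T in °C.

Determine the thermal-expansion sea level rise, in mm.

about 322 mm

Layer 1: α = (0.63 + 0.1×22)×10⁻⁴ = 2.83×10⁻⁴ K⁻¹
Layer 2: α = (0.63 + 0.1×18)×10⁻⁴ = 2.43×10⁻⁴ K⁻¹
Layer 3: α = (0.63 + 0.1×9.5)×10⁻⁴ = 1.58×10⁻⁴ K⁻¹
Layer 4: α = (0.63 + 0.1×2)×10⁻⁴ = 0.83×10⁻⁴ K⁻¹
Layer 1: 0.64 × 130 × 2.83×10⁻⁴ = 0.0235456 m
820 × 1.1 × 2.43×10⁻⁴ = 0.219186 m
Layer 3: 430 × 0.58 × 1.58×10⁻⁴ = 0.0394052 m
0.83×10⁻⁴ × 0.28 × 1700 = 0.039508 m
Δh = 0.0235456 + 0.219186 + 0.0394052 + 0.039508 = 0.3216448 m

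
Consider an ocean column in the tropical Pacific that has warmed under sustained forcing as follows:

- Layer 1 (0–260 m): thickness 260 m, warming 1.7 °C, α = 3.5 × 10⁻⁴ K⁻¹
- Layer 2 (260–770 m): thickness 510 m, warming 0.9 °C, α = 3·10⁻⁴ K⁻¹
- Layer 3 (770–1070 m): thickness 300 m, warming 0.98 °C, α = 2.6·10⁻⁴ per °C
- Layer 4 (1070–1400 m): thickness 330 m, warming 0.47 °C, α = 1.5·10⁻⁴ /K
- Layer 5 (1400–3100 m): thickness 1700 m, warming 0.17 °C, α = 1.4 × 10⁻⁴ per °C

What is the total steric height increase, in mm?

Layer 1: 1.7 × 260 × 3.5×10⁻⁴ = 0.15470 m
510 × 3×10⁻⁴ × 0.9 = 0.13770 m
770–1070 m: 300 × 0.98 × 2.6×10⁻⁴ = 0.07644 m
1.5×10⁻⁴ × 0.47 × 330 = 0.023265 m
1400–3100 m: 1.4×10⁻⁴ × 1700 × 0.17 = 0.04046 m
Δh = 0.15470 + 0.13770 + 0.07644 + 0.023265 + 0.04046 = 0.432565 m

430 mm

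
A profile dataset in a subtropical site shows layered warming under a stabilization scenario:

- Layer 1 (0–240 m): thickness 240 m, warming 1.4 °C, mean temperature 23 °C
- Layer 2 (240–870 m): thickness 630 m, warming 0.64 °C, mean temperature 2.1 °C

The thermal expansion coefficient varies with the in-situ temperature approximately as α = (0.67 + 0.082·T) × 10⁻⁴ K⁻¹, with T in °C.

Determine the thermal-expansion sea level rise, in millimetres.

Layer 1: α = (0.67 + 0.082×23)×10⁻⁴ = 2.556×10⁻⁴ K⁻¹
Layer 2: α = (0.67 + 0.082×2.1)×10⁻⁴ = 0.8422×10⁻⁴ K⁻¹
2.556×10⁻⁴ × 240 × 1.4 = 0.0858816 m
0.8422×10⁻⁴ × 0.64 × 630 = 0.033957504 m
Δh = 0.0858816 + 0.033957504 = 0.119839104 m

120 mm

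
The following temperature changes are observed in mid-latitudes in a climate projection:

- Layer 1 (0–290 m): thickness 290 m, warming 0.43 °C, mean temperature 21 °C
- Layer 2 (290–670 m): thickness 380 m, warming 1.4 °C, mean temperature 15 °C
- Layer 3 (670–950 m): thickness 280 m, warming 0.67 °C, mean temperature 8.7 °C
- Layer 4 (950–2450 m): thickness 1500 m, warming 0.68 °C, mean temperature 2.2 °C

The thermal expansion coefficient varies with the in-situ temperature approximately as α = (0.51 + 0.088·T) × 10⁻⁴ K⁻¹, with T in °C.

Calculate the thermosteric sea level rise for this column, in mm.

Δh ≈ 222 mm

Layer 1: α = (0.51 + 0.088×21)×10⁻⁴ = 2.358×10⁻⁴ K⁻¹
Layer 2: α = (0.51 + 0.088×15)×10⁻⁴ = 1.83×10⁻⁴ K⁻¹
Layer 3: α = (0.51 + 0.088×8.7)×10⁻⁴ = 1.2756×10⁻⁴ K⁻¹
Layer 4: α = (0.51 + 0.088×2.2)×10⁻⁴ = 0.7036×10⁻⁴ K⁻¹
Layer 1: 0.43 × 290 × 2.358×10⁻⁴ = 0.02940426 m
290–670 m: 1.83×10⁻⁴ × 1.4 × 380 = 0.097356 m
Layer 3: 1.2756×10⁻⁴ × 280 × 0.67 = 0.023930256 m
950–2450 m: 0.68 × 1500 × 0.7036×10⁻⁴ = 0.0717672 m
Δh = 0.02940426 + 0.097356 + 0.023930256 + 0.0717672 = 0.222457716 m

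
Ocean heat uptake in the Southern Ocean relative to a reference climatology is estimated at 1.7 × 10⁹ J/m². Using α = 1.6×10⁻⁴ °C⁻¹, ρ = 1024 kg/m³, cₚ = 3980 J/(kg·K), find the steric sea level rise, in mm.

Δh = αQ/(ρcₚ) = 1.6×10⁻⁴ × 1.7×10⁹ / (1024 × 3980) ≈ 0.06674 m

Δh ≈ 66.7 mm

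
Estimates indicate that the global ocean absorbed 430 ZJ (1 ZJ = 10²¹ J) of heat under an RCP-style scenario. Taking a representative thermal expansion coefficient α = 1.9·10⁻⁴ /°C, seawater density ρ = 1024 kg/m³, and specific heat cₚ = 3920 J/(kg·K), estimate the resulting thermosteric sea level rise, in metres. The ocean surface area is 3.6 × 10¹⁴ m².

Per unit area: Q = 430×10²¹ / (3.6×10¹⁴) ≈ 1.194×10⁹ J/m²
Δh = αQ/(ρcₚ) = 1.9×10⁻⁴ × 1.194×10⁹ / (1024 × 3920) ≈ 0.056516 m

about 0.0565 m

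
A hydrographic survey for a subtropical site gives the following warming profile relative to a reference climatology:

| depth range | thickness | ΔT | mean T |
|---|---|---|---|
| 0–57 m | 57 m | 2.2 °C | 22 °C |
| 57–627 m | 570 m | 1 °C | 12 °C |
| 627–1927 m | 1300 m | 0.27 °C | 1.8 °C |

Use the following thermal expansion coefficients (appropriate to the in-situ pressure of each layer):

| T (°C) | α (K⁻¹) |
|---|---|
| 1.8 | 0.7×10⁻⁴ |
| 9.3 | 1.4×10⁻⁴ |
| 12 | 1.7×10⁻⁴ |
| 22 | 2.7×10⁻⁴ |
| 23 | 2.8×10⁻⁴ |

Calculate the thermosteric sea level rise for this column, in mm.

160 mm

Layer 1 at 22 °C → α = 2.7×10⁻⁴ K⁻¹
Layer 2 at 12 °C → α = 1.7×10⁻⁴ K⁻¹
Layer 3 at 1.8 °C → α = 0.7×10⁻⁴ K⁻¹
Layer 1: 2.7×10⁻⁴ × 2.2 × 57 = 0.033858 m
570 × 1 × 1.7×10⁻⁴ = 0.09690 m
0.7×10⁻⁴ × 1300 × 0.27 = 0.02457 m
Δh = 0.033858 + 0.09690 + 0.02457 = 0.155328 m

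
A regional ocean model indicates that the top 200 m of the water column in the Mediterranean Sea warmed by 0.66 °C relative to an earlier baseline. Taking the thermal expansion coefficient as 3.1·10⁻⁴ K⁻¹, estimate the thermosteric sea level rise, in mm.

Δh ≈ 40.9 mm

Δh = αΔT·H = 3.1×10⁻⁴ × 0.66 × 200 = 0.04092 m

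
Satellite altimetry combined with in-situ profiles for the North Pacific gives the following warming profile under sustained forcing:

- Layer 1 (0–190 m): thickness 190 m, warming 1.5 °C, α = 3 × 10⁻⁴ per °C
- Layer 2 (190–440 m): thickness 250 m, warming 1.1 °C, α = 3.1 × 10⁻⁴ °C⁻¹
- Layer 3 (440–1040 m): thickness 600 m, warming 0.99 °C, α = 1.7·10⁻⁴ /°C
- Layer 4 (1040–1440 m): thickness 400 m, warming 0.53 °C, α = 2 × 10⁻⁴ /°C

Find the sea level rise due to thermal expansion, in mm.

314 mm of thermosteric rise

Layer 1: 3×10⁻⁴ × 190 × 1.5 = 0.08550 m
250 × 3.1×10⁻⁴ × 1.1 = 0.08525 m
1.7×10⁻⁴ × 600 × 0.99 = 0.10098 m
Layer 4: 400 × 0.53 × 2×10⁻⁴ = 0.04240 m
Δh = 0.08550 + 0.08525 + 0.10098 + 0.04240 = 0.31413 m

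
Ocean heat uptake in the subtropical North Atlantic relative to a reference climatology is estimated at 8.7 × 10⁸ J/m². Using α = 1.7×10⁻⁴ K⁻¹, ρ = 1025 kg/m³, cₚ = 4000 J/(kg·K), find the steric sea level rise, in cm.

Δh = αQ/(ρcₚ) = 1.7×10⁻⁴ × 8.7×10⁸ / (1025 × 4000) ≈ 0.036073 m

about 3.61 cm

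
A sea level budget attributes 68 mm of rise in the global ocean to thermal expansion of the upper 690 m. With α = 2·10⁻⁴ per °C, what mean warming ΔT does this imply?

about 0.493 °C

ΔT = Δh/(αH) = 0.068 / (2×10⁻⁴ × 690) ≈ 0.4928 °C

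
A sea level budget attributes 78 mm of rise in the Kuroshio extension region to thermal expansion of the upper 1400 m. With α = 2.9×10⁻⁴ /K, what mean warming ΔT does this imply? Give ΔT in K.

ΔT ≈ 0.192 K

ΔT = Δh/(αH) = 0.078 / (2.9×10⁻⁴ × 1400) ≈ 0.1921 K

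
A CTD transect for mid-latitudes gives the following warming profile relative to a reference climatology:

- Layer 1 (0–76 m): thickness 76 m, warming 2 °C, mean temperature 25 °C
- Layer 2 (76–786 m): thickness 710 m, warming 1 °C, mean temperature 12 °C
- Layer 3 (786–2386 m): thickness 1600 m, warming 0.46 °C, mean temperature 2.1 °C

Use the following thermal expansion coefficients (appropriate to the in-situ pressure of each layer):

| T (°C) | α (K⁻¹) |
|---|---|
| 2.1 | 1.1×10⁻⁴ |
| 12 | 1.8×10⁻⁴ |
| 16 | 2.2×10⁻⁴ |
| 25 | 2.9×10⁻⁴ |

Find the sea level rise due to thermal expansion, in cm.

Δh ≈ 25 cm

Layer 1 at 25 °C → α = 2.9×10⁻⁴ K⁻¹
Layer 2 at 12 °C → α = 1.8×10⁻⁴ K⁻¹
Layer 3 at 2.1 °C → α = 1.1×10⁻⁴ K⁻¹
0–76 m: 2 × 2.9×10⁻⁴ × 76 = 0.04408 m
76–786 m: 1.8×10⁻⁴ × 1 × 710 = 0.12780 m
Layer 3: 0.46 × 1600 × 1.1×10⁻⁴ = 0.08096 m
Δh = 0.04408 + 0.12780 + 0.08096 = 0.25284 m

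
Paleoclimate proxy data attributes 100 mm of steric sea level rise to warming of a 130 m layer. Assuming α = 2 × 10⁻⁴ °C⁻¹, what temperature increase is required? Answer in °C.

ΔT ≈ 3.85 °C

ΔT = Δh/(αH) = 0.1 / (2×10⁻⁴ × 130) ≈ 3.846 °C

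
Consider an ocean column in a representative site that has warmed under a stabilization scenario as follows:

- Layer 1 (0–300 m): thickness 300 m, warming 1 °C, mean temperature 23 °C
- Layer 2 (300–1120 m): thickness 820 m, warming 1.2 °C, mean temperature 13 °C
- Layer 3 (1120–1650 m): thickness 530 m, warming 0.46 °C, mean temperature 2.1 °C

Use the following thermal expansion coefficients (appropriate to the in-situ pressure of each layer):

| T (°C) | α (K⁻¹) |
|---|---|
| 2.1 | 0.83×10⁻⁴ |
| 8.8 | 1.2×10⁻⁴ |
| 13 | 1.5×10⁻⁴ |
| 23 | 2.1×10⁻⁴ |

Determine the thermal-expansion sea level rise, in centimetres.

Δh ≈ 23.1 cm

Layer 1 at 23 °C → α = 2.1×10⁻⁴ K⁻¹
Layer 2 at 13 °C → α = 1.5×10⁻⁴ K⁻¹
Layer 3 at 2.1 °C → α = 0.83×10⁻⁴ K⁻¹
Layer 1: 300 × 1 × 2.1×10⁻⁴ = 0.06300 m
1.2 × 820 × 1.5×10⁻⁴ = 0.14760 m
1120–1650 m: 530 × 0.46 × 0.83×10⁻⁴ = 0.0202354 m
Δh = 0.06300 + 0.14760 + 0.0202354 = 0.2308354 m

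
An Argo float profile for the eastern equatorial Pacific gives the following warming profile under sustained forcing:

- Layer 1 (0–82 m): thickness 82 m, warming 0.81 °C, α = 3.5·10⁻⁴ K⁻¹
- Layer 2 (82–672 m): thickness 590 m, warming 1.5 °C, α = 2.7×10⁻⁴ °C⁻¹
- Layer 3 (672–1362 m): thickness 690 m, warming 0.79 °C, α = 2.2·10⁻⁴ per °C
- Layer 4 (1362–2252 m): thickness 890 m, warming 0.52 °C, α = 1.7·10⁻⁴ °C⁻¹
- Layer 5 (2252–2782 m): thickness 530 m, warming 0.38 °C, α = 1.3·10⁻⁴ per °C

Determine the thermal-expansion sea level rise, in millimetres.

487 mm of thermosteric rise

0–82 m: 82 × 3.5×10⁻⁴ × 0.81 = 0.023247 m
Layer 2: 1.5 × 590 × 2.7×10⁻⁴ = 0.23895 m
2.2×10⁻⁴ × 0.79 × 690 = 0.119922 m
Layer 4: 1.7×10⁻⁴ × 0.52 × 890 = 0.078676 m
Layer 5: 530 × 1.3×10⁻⁴ × 0.38 = 0.026182 m
Δh = 0.023247 + 0.23895 + 0.119922 + 0.078676 + 0.026182 = 0.486977 m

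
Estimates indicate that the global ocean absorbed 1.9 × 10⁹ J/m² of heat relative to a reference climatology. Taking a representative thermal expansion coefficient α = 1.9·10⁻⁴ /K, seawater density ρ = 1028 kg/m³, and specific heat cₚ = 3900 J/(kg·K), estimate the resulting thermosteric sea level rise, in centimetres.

9.00 cm

Δh = αQ/(ρcₚ) = 1.9×10⁻⁴ × 1.9×10⁹ / (1028 × 3900) ≈ 0.090043 m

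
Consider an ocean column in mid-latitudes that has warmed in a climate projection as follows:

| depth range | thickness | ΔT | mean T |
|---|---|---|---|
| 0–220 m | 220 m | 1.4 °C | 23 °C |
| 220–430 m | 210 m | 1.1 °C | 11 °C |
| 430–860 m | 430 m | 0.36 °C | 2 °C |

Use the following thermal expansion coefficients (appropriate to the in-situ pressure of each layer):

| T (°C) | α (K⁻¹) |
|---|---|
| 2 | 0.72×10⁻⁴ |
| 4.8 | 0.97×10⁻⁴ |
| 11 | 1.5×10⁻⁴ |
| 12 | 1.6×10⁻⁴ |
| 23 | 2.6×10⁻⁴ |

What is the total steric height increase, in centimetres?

about 13 cm

Layer 1 at 23 °C → α = 2.6×10⁻⁴ K⁻¹
Layer 2 at 11 °C → α = 1.5×10⁻⁴ K⁻¹
Layer 3 at 2 °C → α = 0.72×10⁻⁴ K⁻¹
0–220 m: 1.4 × 2.6×10⁻⁴ × 220 = 0.08008 m
220–430 m: 1.1 × 1.5×10⁻⁴ × 210 = 0.03465 m
Layer 3: 0.72×10⁻⁴ × 430 × 0.36 = 0.0111456 m
Δh = 0.08008 + 0.03465 + 0.0111456 = 0.1258756 m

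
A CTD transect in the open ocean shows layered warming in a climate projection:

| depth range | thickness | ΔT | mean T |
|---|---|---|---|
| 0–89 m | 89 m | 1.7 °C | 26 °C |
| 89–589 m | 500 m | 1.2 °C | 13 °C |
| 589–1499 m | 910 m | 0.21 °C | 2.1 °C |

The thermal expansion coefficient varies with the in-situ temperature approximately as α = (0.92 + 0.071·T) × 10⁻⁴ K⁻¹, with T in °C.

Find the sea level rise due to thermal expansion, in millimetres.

Layer 1: α = (0.92 + 0.071×26)×10⁻⁴ = 2.766×10⁻⁴ K⁻¹
Layer 2: α = (0.92 + 0.071×13)×10⁻⁴ = 1.843×10⁻⁴ K⁻¹
Layer 3: α = (0.92 + 0.071×2.1)×10⁻⁴ = 1.0691×10⁻⁴ K⁻¹
Layer 1: 2.766×10⁻⁴ × 1.7 × 89 = 0.04184958 m
89–589 m: 1.843×10⁻⁴ × 1.2 × 500 = 0.11058 m
589–1499 m: 1.0691×10⁻⁴ × 0.21 × 910 = 0.020430501 m
Δh = 0.04184958 + 0.11058 + 0.020430501 = 0.172860081 m

170 mm of thermosteric rise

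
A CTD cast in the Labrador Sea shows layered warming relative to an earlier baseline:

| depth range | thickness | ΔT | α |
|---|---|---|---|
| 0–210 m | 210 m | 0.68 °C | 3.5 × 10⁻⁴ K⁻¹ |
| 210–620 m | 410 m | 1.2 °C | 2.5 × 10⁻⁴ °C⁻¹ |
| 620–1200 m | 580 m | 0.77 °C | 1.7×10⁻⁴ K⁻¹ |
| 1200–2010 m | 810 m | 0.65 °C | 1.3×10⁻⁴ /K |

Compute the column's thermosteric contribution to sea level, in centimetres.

Layer 1: 3.5×10⁻⁴ × 0.68 × 210 = 0.04998 m
Layer 2: 2.5×10⁻⁴ × 1.2 × 410 = 0.12300 m
Layer 3: 0.77 × 1.7×10⁻⁴ × 580 = 0.075922 m
Layer 4: 1.3×10⁻⁴ × 0.65 × 810 = 0.068445 m
Δh = 0.04998 + 0.12300 + 0.075922 + 0.068445 = 0.317347 m ≈ 31.7 cm

about 31.7 cm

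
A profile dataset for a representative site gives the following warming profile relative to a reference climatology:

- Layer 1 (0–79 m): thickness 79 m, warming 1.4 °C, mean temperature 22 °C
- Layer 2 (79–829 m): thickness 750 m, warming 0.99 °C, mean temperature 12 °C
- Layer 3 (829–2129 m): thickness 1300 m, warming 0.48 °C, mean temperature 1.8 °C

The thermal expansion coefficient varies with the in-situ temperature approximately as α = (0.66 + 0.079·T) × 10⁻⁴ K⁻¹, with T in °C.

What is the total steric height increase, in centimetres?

Layer 1: α = (0.66 + 0.079×22)×10⁻⁴ = 2.398×10⁻⁴ K⁻¹
Layer 2: α = (0.66 + 0.079×12)×10⁻⁴ = 1.608×10⁻⁴ K⁻¹
Layer 3: α = (0.66 + 0.079×1.8)×10⁻⁴ = 0.8022×10⁻⁴ K⁻¹
0–79 m: 2.398×10⁻⁴ × 79 × 1.4 = 0.02652188 m
0.99 × 750 × 1.608×10⁻⁴ = 0.119394 m
0.48 × 1300 × 0.8022×10⁻⁴ = 0.05005728 m
Δh = 0.02652188 + 0.119394 + 0.05005728 = 0.19597316 m ≈ 20 cm

Δh = 20 cm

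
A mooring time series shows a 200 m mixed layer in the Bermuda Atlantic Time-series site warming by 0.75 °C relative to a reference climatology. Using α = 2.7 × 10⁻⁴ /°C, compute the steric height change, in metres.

Δh ≈ 0.0405 m

Δh = αΔT·H = 2.7×10⁻⁴ × 0.75 × 200 = 0.04050 m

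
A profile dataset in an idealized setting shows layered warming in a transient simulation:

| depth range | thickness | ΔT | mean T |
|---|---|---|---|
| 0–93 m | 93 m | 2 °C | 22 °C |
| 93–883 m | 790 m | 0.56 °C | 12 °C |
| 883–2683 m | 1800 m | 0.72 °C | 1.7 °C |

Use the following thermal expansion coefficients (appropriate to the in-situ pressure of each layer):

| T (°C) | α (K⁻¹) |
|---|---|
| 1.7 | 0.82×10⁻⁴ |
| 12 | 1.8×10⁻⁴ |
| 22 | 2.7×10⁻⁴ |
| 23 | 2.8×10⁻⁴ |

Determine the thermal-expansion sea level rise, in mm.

Layer 1 at 22 °C → α = 2.7×10⁻⁴ K⁻¹
Layer 2 at 12 °C → α = 1.8×10⁻⁴ K⁻¹
Layer 3 at 1.7 °C → α = 0.82×10⁻⁴ K⁻¹
Layer 1: 93 × 2 × 2.7×10⁻⁴ = 0.05022 m
Layer 2: 0.56 × 790 × 1.8×10⁻⁴ = 0.079632 m
883–2683 m: 0.72 × 0.82×10⁻⁴ × 1800 = 0.106272 m
Δh = 0.05022 + 0.079632 + 0.106272 = 0.236124 m ≈ 240 mm

240 mm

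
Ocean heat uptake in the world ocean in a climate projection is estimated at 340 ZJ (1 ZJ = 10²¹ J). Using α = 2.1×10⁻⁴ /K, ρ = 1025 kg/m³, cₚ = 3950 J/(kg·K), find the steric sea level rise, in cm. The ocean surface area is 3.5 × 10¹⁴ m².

Per unit area: Q = 340×10²¹ / (3.5×10¹⁴) ≈ 9.714×10⁸ J/m²
Δh = αQ/(ρcₚ) = 2.1×10⁻⁴ × 9.714×10⁸ / (1025 × 3950) ≈ 0.050384 m

Δh ≈ 5.04 cm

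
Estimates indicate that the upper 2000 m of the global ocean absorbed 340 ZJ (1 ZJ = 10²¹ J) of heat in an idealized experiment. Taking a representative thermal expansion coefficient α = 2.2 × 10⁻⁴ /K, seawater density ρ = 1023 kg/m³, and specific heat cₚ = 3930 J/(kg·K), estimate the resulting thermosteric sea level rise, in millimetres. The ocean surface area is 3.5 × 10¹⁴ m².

Per unit area: Q = 340×10²¹ / (3.5×10¹⁴) ≈ 9.714×10⁸ J/m²
Δh = αQ/(ρcₚ) = 2.2×10⁻⁴ × 9.714×10⁸ / (1023 × 3930) ≈ 0.053156 m

Δh = 53.2 mm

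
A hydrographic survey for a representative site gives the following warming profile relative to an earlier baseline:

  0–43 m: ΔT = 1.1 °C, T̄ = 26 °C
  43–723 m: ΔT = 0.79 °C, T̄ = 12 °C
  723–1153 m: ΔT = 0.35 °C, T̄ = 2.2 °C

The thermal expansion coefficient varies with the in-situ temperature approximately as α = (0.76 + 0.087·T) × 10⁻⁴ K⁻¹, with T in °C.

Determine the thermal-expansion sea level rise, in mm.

126 mm of thermosteric rise

Layer 1: α = (0.76 + 0.087×26)×10⁻⁴ = 3.022×10⁻⁴ K⁻¹
Layer 2: α = (0.76 + 0.087×12)×10⁻⁴ = 1.804×10⁻⁴ K⁻¹
Layer 3: α = (0.76 + 0.087×2.2)×10⁻⁴ = 0.9514×10⁻⁴ K⁻¹
Layer 1: 43 × 1.1 × 3.022×10⁻⁴ = 0.01429406 m
43–723 m: 680 × 0.79 × 1.804×10⁻⁴ = 0.09691088 m
Layer 3: 0.35 × 0.9514×10⁻⁴ × 430 = 0.01431857 m
Δh = 0.01429406 + 0.09691088 + 0.01431857 = 0.12552351 m ≈ 126 mm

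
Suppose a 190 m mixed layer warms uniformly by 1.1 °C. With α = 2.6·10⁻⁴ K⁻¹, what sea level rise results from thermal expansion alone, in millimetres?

54.3 mm

Δh = αΔT·H = 2.6×10⁻⁴ × 1.1 × 190 = 0.05434 m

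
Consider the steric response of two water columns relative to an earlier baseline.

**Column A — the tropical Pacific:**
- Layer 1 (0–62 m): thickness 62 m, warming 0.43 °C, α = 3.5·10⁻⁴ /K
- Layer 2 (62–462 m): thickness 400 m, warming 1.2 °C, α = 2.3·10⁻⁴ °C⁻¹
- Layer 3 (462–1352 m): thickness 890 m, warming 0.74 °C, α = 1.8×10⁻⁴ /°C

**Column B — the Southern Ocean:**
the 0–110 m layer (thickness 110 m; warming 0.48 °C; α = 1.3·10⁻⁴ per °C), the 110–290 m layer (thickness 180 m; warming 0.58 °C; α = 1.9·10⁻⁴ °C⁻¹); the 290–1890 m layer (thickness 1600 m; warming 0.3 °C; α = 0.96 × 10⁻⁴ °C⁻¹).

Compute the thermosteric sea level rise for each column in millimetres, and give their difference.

A Layer 1: 0.43 × 3.5×10⁻⁴ × 62 = 0.009331 m
A 2.3×10⁻⁴ × 400 × 1.2 = 0.11040 m
A Layer 3: 1.8×10⁻⁴ × 0.74 × 890 = 0.118548 m
A total: 0.238279 m
B Layer 1: 1.3×10⁻⁴ × 110 × 0.48 = 0.006864 m
B 110–290 m: 180 × 1.9×10⁻⁴ × 0.58 = 0.019836 m
B 290–1890 m: 0.96×10⁻⁴ × 0.3 × 1600 = 0.04608 m
B total: 0.07278 m
Difference: 0.238279 − 0.07278 = 0.165499 m

Δh_A ≈ 240 mm, Δh_B ≈ 73 mm; difference ≈ 170 mm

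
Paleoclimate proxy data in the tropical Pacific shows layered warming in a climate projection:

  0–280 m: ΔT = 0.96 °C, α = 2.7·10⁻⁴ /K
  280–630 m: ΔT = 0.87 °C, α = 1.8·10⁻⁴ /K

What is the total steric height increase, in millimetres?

0–280 m: 2.7×10⁻⁴ × 280 × 0.96 = 0.072576 m
1.8×10⁻⁴ × 0.87 × 350 = 0.05481 m
Δh = 0.072576 + 0.05481 = 0.127386 m

130 mm of thermosteric rise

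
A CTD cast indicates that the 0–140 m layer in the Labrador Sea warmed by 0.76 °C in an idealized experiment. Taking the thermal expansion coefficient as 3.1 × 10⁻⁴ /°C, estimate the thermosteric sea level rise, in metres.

Δh = 0.0330 m

Δh = αΔT·H = 3.1×10⁻⁴ × 0.76 × 140 = 0.032984 m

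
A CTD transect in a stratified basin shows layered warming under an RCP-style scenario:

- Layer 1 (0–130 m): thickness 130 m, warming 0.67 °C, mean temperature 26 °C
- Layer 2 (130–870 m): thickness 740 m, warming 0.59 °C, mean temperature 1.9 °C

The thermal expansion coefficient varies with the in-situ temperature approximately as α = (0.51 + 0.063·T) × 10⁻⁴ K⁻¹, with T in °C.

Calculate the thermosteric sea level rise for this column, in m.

Layer 1: α = (0.51 + 0.063×26)×10⁻⁴ = 2.148×10⁻⁴ K⁻¹
Layer 2: α = (0.51 + 0.063×1.9)×10⁻⁴ = 0.6297×10⁻⁴ K⁻¹
2.148×10⁻⁴ × 0.67 × 130 = 0.01870908 m
130–870 m: 0.6297×10⁻⁴ × 0.59 × 740 = 0.027492702 m
Δh = 0.01870908 + 0.027492702 = 0.046201782 m ≈ 0.0462 m

about 0.0462 m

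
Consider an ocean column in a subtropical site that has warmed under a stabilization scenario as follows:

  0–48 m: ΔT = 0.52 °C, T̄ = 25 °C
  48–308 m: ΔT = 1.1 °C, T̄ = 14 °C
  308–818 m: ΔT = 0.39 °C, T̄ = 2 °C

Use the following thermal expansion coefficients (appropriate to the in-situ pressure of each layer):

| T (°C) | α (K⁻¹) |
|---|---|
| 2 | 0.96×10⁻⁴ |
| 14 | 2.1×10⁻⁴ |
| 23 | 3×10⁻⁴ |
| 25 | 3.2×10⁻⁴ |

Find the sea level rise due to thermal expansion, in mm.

87.1 mm

Layer 1 at 25 °C → α = 3.2×10⁻⁴ K⁻¹
Layer 2 at 14 °C → α = 2.1×10⁻⁴ K⁻¹
Layer 3 at 2 °C → α = 0.96×10⁻⁴ K⁻¹
0–48 m: 3.2×10⁻⁴ × 0.52 × 48 = 0.0079872 m
1.1 × 260 × 2.1×10⁻⁴ = 0.06006 m
Layer 3: 0.39 × 510 × 0.96×10⁻⁴ = 0.0190944 m
Δh = 0.0079872 + 0.06006 + 0.0190944 = 0.0871416 m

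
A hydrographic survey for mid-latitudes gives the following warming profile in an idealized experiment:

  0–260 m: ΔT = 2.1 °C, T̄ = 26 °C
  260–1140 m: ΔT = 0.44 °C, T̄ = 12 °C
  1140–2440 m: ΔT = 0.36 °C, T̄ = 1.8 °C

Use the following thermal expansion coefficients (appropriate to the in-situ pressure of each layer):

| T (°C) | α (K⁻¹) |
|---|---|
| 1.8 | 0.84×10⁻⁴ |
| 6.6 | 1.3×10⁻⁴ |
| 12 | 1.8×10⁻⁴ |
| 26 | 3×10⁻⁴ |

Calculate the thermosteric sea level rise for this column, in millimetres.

Δh = 273 mm

Layer 1 at 26 °C → α = 3×10⁻⁴ K⁻¹
Layer 2 at 12 °C → α = 1.8×10⁻⁴ K⁻¹
Layer 3 at 1.8 °C → α = 0.84×10⁻⁴ K⁻¹
260 × 3×10⁻⁴ × 2.1 = 0.16380 m
Layer 2: 880 × 0.44 × 1.8×10⁻⁴ = 0.069696 m
0.84×10⁻⁴ × 1300 × 0.36 = 0.039312 m
Δh = 0.16380 + 0.069696 + 0.039312 = 0.272808 m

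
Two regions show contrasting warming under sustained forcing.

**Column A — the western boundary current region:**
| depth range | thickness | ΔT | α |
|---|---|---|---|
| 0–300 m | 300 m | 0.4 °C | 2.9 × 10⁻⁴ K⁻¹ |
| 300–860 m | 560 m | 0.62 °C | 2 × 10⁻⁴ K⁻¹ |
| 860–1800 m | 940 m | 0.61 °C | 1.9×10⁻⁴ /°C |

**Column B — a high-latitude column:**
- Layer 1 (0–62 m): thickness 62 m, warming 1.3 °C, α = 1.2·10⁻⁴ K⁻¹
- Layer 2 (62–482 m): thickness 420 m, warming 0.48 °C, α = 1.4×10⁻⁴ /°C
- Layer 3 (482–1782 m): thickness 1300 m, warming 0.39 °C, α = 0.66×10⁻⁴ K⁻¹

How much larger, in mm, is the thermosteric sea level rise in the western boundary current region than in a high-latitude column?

142 mm larger

A Layer 1: 300 × 0.4 × 2.9×10⁻⁴ = 0.03480 m
A Layer 2: 0.62 × 2×10⁻⁴ × 560 = 0.06944 m
A 860–1800 m: 0.61 × 1.9×10⁻⁴ × 940 = 0.108946 m
A total: 0.213186 m
B 1.2×10⁻⁴ × 62 × 1.3 = 0.009672 m
B 0.48 × 420 × 1.4×10⁻⁴ = 0.028224 m
B 482–1782 m: 0.39 × 0.66×10⁻⁴ × 1300 = 0.033462 m
B total: 0.071358 m
Difference: 0.213186 − 0.071358 = 0.141828 m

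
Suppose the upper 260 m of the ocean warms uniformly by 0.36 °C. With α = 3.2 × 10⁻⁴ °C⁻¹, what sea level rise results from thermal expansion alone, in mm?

about 30.0 mm

Δh = αΔT·H = 3.2×10⁻⁴ × 0.36 × 260 = 0.029952 m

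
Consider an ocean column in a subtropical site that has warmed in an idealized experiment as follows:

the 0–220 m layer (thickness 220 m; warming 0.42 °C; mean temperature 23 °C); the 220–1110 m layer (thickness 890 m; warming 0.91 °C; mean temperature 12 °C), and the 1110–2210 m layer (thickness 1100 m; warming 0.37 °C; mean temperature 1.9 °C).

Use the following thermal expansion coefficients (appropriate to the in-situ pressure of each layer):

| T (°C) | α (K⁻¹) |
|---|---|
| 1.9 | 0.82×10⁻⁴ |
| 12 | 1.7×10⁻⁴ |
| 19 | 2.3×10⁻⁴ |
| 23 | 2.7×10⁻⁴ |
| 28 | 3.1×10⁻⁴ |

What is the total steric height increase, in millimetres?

196 mm

Layer 1 at 23 °C → α = 2.7×10⁻⁴ K⁻¹
Layer 2 at 12 °C → α = 1.7×10⁻⁴ K⁻¹
Layer 3 at 1.9 °C → α = 0.82×10⁻⁴ K⁻¹
0–220 m: 220 × 0.42 × 2.7×10⁻⁴ = 0.024948 m
890 × 1.7×10⁻⁴ × 0.91 = 0.137683 m
Layer 3: 1100 × 0.37 × 0.82×10⁻⁴ = 0.033374 m
Δh = 0.024948 + 0.137683 + 0.033374 = 0.196005 m ≈ 196 mm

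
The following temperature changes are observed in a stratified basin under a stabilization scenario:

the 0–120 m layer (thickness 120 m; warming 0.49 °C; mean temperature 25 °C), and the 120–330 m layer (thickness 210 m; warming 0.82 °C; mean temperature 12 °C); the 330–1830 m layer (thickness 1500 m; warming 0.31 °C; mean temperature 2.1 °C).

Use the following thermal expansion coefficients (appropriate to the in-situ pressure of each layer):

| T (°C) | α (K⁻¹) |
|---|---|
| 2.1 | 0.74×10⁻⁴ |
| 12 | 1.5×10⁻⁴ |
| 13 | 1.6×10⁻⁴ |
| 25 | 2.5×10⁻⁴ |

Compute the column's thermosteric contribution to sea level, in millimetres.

Δh ≈ 75 mm

Layer 1 at 25 °C → α = 2.5×10⁻⁴ K⁻¹
Layer 2 at 12 °C → α = 1.5×10⁻⁴ K⁻¹
Layer 3 at 2.1 °C → α = 0.74×10⁻⁴ K⁻¹
Layer 1: 120 × 0.49 × 2.5×10⁻⁴ = 0.01470 m
120–330 m: 210 × 1.5×10⁻⁴ × 0.82 = 0.02583 m
330–1830 m: 0.31 × 1500 × 0.74×10⁻⁴ = 0.03441 m
Δh = 0.01470 + 0.02583 + 0.03441 = 0.07494 m ≈ 75 mm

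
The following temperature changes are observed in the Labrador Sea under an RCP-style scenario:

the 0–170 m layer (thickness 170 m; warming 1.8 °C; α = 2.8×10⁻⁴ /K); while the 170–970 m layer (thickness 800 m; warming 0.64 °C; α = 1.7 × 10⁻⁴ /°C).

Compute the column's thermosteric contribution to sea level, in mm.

173 mm

Layer 1: 2.8×10⁻⁴ × 1.8 × 170 = 0.08568 m
1.7×10⁻⁴ × 800 × 0.64 = 0.08704 m
Δh = 0.08568 + 0.08704 = 0.17272 m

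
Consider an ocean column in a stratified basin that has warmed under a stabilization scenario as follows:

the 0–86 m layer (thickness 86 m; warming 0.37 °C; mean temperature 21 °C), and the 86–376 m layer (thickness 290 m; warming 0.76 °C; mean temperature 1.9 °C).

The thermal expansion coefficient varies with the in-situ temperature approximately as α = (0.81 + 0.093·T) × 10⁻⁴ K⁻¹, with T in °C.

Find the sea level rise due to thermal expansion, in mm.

Layer 1: α = (0.81 + 0.093×21)×10⁻⁴ = 2.763×10⁻⁴ K⁻¹
Layer 2: α = (0.81 + 0.093×1.9)×10⁻⁴ = 0.9867×10⁻⁴ K⁻¹
Layer 1: 2.763×10⁻⁴ × 0.37 × 86 = 0.008791866 m
86–376 m: 290 × 0.9867×10⁻⁴ × 0.76 = 0.021746868 m
Δh = 0.008791866 + 0.021746868 = 0.030538734 m

31 mm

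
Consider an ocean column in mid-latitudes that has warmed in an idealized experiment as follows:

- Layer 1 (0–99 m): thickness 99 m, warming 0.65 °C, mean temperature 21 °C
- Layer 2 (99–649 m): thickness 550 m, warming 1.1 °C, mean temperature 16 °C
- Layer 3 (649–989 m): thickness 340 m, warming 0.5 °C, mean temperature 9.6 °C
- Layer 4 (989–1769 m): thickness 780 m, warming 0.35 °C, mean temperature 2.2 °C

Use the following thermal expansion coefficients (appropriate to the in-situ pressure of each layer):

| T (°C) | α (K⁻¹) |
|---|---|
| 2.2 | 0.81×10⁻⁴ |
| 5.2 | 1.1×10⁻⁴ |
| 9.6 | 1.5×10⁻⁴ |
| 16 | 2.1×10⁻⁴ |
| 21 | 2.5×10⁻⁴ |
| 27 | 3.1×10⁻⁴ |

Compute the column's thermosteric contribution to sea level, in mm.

about 190 mm

Layer 1 at 21 °C → α = 2.5×10⁻⁴ K⁻¹
Layer 2 at 16 °C → α = 2.1×10⁻⁴ K⁻¹
Layer 3 at 9.6 °C → α = 1.5×10⁻⁴ K⁻¹
Layer 4 at 2.2 °C → α = 0.81×10⁻⁴ K⁻¹
0–99 m: 0.65 × 2.5×10⁻⁴ × 99 = 0.0160875 m
2.1×10⁻⁴ × 1.1 × 550 = 0.12705 m
649–989 m: 0.5 × 340 × 1.5×10⁻⁴ = 0.02550 m
989–1769 m: 780 × 0.81×10⁻⁴ × 0.35 = 0.022113 m
Δh = 0.0160875 + 0.12705 + 0.02550 + 0.022113 = 0.1907505 m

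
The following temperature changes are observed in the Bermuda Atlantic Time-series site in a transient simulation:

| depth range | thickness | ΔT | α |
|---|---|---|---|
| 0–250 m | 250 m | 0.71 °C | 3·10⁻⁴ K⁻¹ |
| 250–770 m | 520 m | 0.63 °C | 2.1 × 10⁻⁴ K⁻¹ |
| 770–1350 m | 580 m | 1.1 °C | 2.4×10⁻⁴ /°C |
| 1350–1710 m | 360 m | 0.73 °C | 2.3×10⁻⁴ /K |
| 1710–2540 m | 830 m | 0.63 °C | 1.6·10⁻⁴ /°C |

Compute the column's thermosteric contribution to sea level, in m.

Layer 1: 0.71 × 250 × 3×10⁻⁴ = 0.05325 m
0.63 × 2.1×10⁻⁴ × 520 = 0.068796 m
770–1350 m: 2.4×10⁻⁴ × 1.1 × 580 = 0.15312 m
2.3×10⁻⁴ × 0.73 × 360 = 0.060444 m
1710–2540 m: 830 × 0.63 × 1.6×10⁻⁴ = 0.083664 m
Δh = 0.05325 + 0.068796 + 0.15312 + 0.060444 + 0.083664 = 0.419274 m

about 0.42 m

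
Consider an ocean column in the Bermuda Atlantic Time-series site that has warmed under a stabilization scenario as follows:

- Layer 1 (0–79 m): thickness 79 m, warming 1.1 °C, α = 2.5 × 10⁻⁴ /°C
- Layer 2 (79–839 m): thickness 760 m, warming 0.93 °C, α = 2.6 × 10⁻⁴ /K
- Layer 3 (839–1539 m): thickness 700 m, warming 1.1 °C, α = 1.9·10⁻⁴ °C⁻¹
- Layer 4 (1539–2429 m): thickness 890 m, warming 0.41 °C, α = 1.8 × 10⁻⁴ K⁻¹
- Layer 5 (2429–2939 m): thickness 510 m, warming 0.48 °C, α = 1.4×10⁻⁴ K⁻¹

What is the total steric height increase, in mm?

1.1 × 79 × 2.5×10⁻⁴ = 0.021725 m
79–839 m: 760 × 0.93 × 2.6×10⁻⁴ = 0.183768 m
1.9×10⁻⁴ × 700 × 1.1 = 0.14630 m
1539–2429 m: 0.41 × 1.8×10⁻⁴ × 890 = 0.065682 m
Layer 5: 510 × 1.4×10⁻⁴ × 0.48 = 0.034272 m
Δh = 0.021725 + 0.183768 + 0.14630 + 0.065682 + 0.034272 = 0.451747 m

about 450 mm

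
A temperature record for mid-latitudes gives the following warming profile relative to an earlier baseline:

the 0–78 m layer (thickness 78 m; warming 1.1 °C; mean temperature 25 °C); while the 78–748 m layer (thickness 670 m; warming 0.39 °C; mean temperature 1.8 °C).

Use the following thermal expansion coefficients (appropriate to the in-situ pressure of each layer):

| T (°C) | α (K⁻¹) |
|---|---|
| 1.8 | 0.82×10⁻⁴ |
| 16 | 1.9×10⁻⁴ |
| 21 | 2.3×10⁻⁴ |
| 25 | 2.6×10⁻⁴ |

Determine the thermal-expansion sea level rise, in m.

Layer 1 at 25 °C → α = 2.6×10⁻⁴ K⁻¹
Layer 2 at 1.8 °C → α = 0.82×10⁻⁴ K⁻¹
Layer 1: 78 × 2.6×10⁻⁴ × 1.1 = 0.022308 m
0.82×10⁻⁴ × 0.39 × 670 = 0.0214266 m
Δh = 0.022308 + 0.0214266 = 0.0437346 m

Δh = 0.0437 m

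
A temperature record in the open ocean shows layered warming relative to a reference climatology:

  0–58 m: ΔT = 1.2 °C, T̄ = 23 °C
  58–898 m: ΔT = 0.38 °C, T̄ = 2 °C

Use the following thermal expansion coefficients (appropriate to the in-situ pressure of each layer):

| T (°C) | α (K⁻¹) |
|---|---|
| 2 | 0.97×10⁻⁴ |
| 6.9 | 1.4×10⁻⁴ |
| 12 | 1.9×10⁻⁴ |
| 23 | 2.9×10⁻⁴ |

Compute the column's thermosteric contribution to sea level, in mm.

51 mm of thermosteric rise

Layer 1 at 23 °C → α = 2.9×10⁻⁴ K⁻¹
Layer 2 at 2 °C → α = 0.97×10⁻⁴ K⁻¹
0–58 m: 58 × 2.9×10⁻⁴ × 1.2 = 0.020184 m
Layer 2: 840 × 0.97×10⁻⁴ × 0.38 = 0.0309624 m
Δh = 0.020184 + 0.0309624 = 0.0511464 m ≈ 51 mm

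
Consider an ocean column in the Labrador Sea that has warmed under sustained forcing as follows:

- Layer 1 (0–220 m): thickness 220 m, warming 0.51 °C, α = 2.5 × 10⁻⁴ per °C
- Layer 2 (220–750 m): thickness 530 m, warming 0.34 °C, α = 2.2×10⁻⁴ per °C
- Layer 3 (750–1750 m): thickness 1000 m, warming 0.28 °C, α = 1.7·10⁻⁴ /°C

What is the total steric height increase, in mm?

0–220 m: 0.51 × 2.5×10⁻⁴ × 220 = 0.02805 m
0.34 × 530 × 2.2×10⁻⁴ = 0.039644 m
Layer 3: 1000 × 0.28 × 1.7×10⁻⁴ = 0.04760 m
Δh = 0.02805 + 0.039644 + 0.04760 = 0.115294 m

120 mm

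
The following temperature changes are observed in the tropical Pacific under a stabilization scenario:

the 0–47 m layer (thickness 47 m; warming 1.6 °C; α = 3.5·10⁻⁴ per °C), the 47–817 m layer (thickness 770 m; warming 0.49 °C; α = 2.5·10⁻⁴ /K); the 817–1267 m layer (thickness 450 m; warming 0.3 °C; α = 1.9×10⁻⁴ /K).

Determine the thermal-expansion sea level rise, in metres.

Layer 1: 47 × 3.5×10⁻⁴ × 1.6 = 0.02632 m
2.5×10⁻⁴ × 0.49 × 770 = 0.094325 m
Layer 3: 450 × 0.3 × 1.9×10⁻⁴ = 0.02565 m
Δh = 0.02632 + 0.094325 + 0.02565 = 0.146295 m ≈ 0.146 m

0.146 m of thermosteric rise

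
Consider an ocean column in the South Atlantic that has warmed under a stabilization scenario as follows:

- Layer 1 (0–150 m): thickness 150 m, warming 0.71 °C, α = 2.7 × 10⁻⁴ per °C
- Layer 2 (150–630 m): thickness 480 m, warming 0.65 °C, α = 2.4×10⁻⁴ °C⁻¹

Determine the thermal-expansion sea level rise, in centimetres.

Layer 1: 150 × 0.71 × 2.7×10⁻⁴ = 0.028755 m
150–630 m: 0.65 × 480 × 2.4×10⁻⁴ = 0.07488 m
Δh = 0.028755 + 0.07488 = 0.103635 m ≈ 10 cm

Δh ≈ 10 cm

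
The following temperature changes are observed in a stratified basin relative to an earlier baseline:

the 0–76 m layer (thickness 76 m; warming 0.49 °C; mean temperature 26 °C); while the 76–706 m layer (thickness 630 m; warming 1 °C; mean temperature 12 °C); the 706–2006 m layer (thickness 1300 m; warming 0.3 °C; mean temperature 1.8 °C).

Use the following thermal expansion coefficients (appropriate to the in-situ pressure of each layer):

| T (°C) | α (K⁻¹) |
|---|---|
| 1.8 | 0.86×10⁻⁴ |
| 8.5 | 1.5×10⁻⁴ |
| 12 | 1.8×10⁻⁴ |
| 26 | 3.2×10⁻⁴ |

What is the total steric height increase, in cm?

Layer 1 at 26 °C → α = 3.2×10⁻⁴ K⁻¹
Layer 2 at 12 °C → α = 1.8×10⁻⁴ K⁻¹
Layer 3 at 1.8 °C → α = 0.86×10⁻⁴ K⁻¹
0–76 m: 76 × 3.2×10⁻⁴ × 0.49 = 0.0119168 m
630 × 1 × 1.8×10⁻⁴ = 0.11340 m
706–2006 m: 1300 × 0.3 × 0.86×10⁻⁴ = 0.03354 m
Δh = 0.0119168 + 0.11340 + 0.03354 = 0.1588568 m

15.9 cm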